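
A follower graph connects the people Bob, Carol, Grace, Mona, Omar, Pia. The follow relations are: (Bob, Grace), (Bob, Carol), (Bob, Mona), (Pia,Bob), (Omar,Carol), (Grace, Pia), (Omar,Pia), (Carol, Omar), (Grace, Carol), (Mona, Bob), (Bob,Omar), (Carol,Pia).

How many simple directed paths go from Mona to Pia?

Mona→Bob→Carol→Omar→Pia
Mona→Bob→Carol→Pia
Mona→Bob→Grace→Carol→Omar→Pia
Mona→Bob→Grace→Carol→Pia
Mona→Bob→Grace→Pia
Mona→Bob→Omar→Carol→Pia
Mona→Bob→Omar→Pia

7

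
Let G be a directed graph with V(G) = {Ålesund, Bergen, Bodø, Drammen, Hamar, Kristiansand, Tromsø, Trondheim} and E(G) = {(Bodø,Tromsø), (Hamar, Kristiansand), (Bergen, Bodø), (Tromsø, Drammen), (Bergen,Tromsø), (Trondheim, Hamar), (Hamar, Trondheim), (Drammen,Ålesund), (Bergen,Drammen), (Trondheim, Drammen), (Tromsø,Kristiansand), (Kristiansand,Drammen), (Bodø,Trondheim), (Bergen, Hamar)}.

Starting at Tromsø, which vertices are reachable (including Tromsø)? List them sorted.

Start at Tromsø.
Its neighbours: Drammen, Kristiansand.
Then their neighbours: Ålesund.
Nothing further is reachable.

Ålesund, Drammen, Kristiansand, Tromsø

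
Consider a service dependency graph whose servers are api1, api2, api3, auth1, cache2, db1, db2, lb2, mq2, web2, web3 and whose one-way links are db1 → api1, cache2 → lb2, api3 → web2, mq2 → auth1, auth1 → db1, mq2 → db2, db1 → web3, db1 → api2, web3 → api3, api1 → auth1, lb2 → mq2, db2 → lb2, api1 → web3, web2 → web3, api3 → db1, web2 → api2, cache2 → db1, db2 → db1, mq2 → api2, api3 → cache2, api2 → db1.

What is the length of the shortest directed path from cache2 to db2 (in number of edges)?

Distance 0: cache2.
Distance 1: db1, lb2.
Distance 2: api1, api2, mq2, web3.
Distance 3: api3, auth1, db2 — contains db2.

3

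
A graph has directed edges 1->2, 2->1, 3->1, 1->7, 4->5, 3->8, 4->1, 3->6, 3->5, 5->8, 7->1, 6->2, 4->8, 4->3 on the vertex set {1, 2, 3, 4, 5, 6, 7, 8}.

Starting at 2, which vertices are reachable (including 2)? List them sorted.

Start at 2.
Its neighbours: 1.
Then their neighbours: 7.
Nothing further is reachable.

1, 2, 7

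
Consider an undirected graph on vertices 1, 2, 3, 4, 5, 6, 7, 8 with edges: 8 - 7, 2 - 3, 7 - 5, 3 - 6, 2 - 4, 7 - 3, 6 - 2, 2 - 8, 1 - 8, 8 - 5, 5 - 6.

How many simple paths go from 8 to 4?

8–2–4
8–5–6–2–4
8–5–6–3–2–4
8–5–7–3–2–4
8–5–7–3–6–2–4
8–7–3–2–4
8–7–3–6–2–4
8–7–5–6–2–4
8–7–5–6–3–2–4

9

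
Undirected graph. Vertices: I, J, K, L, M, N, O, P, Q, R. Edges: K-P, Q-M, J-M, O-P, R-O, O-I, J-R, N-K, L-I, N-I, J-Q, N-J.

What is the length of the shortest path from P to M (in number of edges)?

4

Distance 0: P.
Distance 1: K, O.
Distance 2: I, N, R.
Distance 3: J, L.
Distance 4: M, Q — contains M.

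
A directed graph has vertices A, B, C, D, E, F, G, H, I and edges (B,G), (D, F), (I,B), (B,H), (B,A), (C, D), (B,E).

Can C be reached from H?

H has no outgoing edges, so nothing is reachable from it.

No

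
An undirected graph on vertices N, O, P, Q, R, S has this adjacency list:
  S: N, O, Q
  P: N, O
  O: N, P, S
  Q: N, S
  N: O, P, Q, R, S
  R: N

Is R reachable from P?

Explore from P.
Distance 1: reach N, O.
Distance 2: reach Q, R, S.
Found R.

Yes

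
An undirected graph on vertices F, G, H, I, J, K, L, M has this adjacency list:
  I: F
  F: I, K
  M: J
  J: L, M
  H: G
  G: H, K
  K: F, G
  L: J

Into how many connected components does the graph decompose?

From F: component {F, G, H, I, K}.
From J: component {J, L, M}.
That's 2 components.

2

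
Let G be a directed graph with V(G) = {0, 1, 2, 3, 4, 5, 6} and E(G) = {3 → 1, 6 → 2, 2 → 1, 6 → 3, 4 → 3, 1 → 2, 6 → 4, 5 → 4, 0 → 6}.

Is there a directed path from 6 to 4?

Explore from 6.
Distance 1: reach 2, 3, 4.
Found 4.

Yes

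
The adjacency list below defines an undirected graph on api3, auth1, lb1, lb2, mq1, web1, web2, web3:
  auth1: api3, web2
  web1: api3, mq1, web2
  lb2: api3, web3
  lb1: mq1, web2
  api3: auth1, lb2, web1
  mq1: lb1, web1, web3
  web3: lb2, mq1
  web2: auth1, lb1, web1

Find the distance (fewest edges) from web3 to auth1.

3

Distance 0: web3.
Distance 1: lb2, mq1.
Distance 2: api3, lb1, web1.
Distance 3: auth1, web2 — contains auth1.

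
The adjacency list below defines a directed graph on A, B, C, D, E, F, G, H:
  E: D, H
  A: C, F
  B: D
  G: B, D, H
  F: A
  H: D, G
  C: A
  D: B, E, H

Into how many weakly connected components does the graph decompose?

From A: component {A, C, F}.
From B: component {B, D, E, G, H}.
That's 2 components.

2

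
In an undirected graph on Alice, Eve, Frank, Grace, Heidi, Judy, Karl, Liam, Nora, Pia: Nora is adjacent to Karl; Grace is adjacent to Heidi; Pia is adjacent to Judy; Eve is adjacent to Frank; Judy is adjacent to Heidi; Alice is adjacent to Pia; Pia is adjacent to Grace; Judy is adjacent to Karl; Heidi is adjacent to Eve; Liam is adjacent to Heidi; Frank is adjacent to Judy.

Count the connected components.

From Alice: component {Alice, Eve, Frank, Grace, Heidi, Judy, Karl, Liam, Nora, Pia}.
That's 1 component.

1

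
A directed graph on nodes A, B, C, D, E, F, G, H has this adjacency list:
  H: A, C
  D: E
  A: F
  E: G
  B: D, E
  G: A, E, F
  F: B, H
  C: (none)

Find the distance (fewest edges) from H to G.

Distance 0: H.
Distance 1: A, C.
Distance 2: F.
Distance 3: B.
Distance 4: D, E.
Distance 5: G — contains G.

5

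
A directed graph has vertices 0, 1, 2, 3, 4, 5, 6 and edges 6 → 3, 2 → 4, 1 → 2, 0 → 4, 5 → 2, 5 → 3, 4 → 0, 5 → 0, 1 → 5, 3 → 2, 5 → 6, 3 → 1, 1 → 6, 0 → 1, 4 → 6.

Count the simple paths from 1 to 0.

1→2→4→0
1→5→0
1→5→2→4→0
1→5→3→2→4→0
1→5→6→3→2→4→0
1→6→3→2→4→0

6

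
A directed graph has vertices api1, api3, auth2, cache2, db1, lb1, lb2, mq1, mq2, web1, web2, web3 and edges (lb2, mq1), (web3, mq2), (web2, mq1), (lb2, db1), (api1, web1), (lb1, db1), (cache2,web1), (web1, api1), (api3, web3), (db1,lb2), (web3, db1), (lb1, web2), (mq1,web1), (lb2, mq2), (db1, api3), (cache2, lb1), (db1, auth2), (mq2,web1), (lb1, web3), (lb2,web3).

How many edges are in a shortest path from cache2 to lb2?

Distance 0: cache2.
Distance 1: lb1, web1.
Distance 2: api1, db1, web2, web3.
Distance 3: api3, auth2, lb2, mq1, mq2 — contains lb2.

3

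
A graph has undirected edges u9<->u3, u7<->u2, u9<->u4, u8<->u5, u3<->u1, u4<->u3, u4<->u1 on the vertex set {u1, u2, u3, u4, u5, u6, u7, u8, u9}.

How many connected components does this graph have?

4

From u1: component {u1, u3, u4, u9}.
From u2: component {u2, u7}.
From u5: component {u5, u8}.
From u6: component {u6}.
That's 4 components.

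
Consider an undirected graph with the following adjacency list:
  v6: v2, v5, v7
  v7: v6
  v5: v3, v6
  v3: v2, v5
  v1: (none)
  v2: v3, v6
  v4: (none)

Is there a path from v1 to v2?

v1 has no edges, so nothing is reachable from it.

No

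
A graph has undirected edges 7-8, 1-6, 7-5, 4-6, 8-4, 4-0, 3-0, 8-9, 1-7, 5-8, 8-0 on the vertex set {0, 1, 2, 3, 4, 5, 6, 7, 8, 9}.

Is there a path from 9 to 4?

Explore from 9.
Distance 1: reach 8.
Distance 2: reach 0, 4, 5, 7.
Found 4.

Yes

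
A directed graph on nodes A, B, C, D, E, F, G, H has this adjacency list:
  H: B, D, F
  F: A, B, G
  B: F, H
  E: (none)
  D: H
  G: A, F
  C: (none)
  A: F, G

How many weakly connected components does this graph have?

3

From A: component {A, B, D, F, G, H}.
From C: component {C}.
From E: component {E}.
That's 3 components.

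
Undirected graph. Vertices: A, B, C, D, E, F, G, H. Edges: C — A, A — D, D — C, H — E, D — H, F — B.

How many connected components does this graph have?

From A: component {A, C, D, E, H}.
From B: component {B, F}.
From G: component {G}.
That's 3 components.

3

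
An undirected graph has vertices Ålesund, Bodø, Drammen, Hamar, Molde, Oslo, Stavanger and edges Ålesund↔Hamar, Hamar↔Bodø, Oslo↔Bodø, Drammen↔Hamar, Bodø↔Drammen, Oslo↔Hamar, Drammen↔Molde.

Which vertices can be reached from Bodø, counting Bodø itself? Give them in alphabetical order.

Ålesund, Bodø, Drammen, Hamar, Molde, Oslo

Start at Bodø.
Its neighbours: Drammen, Hamar, Oslo.
Then their neighbours: Ålesund, Molde.
Nothing further is reachable.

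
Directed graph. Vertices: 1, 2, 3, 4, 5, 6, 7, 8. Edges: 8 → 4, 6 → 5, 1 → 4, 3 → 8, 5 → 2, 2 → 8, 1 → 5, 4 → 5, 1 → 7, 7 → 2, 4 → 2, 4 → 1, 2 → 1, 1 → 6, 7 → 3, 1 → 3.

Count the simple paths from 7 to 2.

7→2
7→3→8→4→1→5→2
7→3→8→4→1→6→5→2
7→3→8→4→2
7→3→8→4→5→2

5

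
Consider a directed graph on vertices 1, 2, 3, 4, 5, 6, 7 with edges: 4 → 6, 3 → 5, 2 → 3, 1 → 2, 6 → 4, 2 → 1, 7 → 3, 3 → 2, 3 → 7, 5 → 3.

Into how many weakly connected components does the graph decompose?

From 1: component {1, 2, 3, 5, 7}.
From 4: component {4, 6}.
That's 2 components.

2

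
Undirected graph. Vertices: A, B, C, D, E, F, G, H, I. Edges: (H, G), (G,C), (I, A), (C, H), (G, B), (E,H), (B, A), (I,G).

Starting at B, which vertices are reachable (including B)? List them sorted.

A, B, C, E, G, H, I

Start at B.
Its neighbours: A, G.
Then their neighbours: C, H, I.
Then next layer: E.
Nothing further is reachable.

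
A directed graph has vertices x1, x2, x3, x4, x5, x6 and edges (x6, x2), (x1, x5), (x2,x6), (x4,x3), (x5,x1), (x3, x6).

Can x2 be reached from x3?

Explore from x3.
Distance 1: reach x6.
Distance 2: reach x2.
Found x2.

Yes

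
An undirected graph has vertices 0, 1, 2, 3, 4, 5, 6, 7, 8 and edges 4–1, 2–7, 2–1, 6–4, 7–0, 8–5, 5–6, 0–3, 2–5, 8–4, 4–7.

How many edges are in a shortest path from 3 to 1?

4

Distance 0: 3.
Distance 1: 0.
Distance 2: 7.
Distance 3: 2, 4.
Distance 4: 1, 5, 6, 8 — contains 1.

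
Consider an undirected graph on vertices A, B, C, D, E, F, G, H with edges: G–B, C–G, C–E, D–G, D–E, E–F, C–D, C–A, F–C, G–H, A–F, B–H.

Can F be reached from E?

Explore from E.
Distance 1: reach C, D, F.
Found F.

Yes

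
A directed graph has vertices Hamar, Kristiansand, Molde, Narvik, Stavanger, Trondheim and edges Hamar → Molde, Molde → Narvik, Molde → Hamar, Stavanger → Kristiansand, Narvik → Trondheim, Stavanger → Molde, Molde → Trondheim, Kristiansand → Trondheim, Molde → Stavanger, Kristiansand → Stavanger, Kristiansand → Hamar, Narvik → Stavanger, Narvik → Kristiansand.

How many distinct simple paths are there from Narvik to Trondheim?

7

Narvik→Kristiansand→Hamar→Molde→Trondheim
Narvik→Kristiansand→Stavanger→Molde→Trondheim
Narvik→Kristiansand→Trondheim
Narvik→Stavanger→Kristiansand→Hamar→Molde→Trondheim
Narvik→Stavanger→Kristiansand→Trondheim
Narvik→Stavanger→Molde→Trondheim
Narvik→Trondheim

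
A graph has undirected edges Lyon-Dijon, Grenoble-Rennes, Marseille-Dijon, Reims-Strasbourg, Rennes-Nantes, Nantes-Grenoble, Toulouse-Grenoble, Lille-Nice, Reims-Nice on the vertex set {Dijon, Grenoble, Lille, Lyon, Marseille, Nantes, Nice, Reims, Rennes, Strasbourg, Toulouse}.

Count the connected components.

From Dijon: component {Dijon, Lyon, Marseille}.
From Grenoble: component {Grenoble, Nantes, Rennes, Toulouse}.
From Lille: component {Lille, Nice, Reims, Strasbourg}.
That's 3 components.

3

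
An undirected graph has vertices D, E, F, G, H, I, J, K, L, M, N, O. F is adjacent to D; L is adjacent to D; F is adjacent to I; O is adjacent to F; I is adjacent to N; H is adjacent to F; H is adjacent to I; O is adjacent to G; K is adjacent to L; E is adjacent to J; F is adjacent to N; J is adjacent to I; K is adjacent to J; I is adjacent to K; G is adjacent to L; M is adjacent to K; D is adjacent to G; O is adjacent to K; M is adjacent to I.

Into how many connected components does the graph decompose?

From D: component {D, E, F, G, H, I, J, K, L, M, N, O}.
That's 1 component.

1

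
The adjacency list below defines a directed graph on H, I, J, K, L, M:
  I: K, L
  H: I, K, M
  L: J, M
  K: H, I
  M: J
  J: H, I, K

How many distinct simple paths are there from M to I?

M→J→H→I
M→J→H→K→I
M→J→I
M→J→K→H→I
M→J→K→I

5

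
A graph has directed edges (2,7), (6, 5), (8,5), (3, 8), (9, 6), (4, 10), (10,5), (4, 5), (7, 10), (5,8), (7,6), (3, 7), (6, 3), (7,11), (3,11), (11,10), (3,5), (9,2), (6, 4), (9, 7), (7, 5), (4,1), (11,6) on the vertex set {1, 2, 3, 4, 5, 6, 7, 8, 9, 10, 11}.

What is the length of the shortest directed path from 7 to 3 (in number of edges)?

Distance 0: 7.
Distance 1: 5, 6, 10, 11.
Distance 2: 3, 4, 8 — contains 3.

2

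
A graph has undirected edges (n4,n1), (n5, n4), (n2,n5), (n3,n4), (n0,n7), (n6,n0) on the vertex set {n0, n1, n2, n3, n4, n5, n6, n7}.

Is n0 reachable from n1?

No

Explore from n1.
Distance 1: reach n4.
Distance 2: reach n3, n5.
Distance 3: reach n2.
The search is exhausted without reaching n0; it lies in a different component.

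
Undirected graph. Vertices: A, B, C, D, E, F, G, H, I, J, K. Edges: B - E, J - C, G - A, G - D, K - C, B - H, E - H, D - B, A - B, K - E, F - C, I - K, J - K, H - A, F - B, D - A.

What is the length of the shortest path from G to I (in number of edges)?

5

Distance 0: G.
Distance 1: A, D.
Distance 2: B, H.
Distance 3: E, F.
Distance 4: C, K.
Distance 5: I, J — contains I.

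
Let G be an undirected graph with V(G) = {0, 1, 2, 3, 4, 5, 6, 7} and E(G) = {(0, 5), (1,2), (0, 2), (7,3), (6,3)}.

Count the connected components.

3

From 0: component {0, 1, 2, 5}.
From 3: component {3, 6, 7}.
From 4: component {4}.
That's 3 components.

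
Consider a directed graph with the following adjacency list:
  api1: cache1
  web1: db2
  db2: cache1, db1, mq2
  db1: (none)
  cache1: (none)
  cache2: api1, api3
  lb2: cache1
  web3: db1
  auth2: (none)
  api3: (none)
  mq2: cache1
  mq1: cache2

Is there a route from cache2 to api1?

Explore from cache2.
Distance 1: reach api1, api3.
Found api1.

Yes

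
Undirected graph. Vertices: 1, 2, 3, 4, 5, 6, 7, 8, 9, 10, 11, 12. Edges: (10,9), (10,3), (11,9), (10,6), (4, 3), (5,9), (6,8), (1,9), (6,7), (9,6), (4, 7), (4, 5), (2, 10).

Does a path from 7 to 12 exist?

No

Explore from 7.
Distance 1: reach 4, 6.
Distance 2: reach 3, 5, 8, 9, 10.
Distance 3: reach 1, 2, 11.
The search is exhausted without reaching 12; it lies in a different component.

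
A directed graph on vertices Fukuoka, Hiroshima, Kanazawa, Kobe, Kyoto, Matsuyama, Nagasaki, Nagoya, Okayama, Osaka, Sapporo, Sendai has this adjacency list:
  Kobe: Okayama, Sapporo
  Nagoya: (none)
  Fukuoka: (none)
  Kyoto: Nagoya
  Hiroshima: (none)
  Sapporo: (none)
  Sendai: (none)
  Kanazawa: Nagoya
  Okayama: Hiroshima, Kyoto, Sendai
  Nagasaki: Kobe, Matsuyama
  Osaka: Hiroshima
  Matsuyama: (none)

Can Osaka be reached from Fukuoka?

No

Fukuoka has no outgoing edges, so nothing is reachable from it.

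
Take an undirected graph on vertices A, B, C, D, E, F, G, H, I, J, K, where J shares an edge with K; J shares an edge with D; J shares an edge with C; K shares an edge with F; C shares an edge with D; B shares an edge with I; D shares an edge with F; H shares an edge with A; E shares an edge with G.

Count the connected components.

4

From A: component {A, H}.
From B: component {B, I}.
From C: component {C, D, F, J, K}.
From E: component {E, G}.
That's 4 components.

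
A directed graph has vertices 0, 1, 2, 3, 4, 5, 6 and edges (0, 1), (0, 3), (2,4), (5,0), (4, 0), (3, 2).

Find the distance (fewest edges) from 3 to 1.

Distance 0: 3.
Distance 1: 2.
Distance 2: 4.
Distance 3: 0.
Distance 4: 1 — contains 1.

4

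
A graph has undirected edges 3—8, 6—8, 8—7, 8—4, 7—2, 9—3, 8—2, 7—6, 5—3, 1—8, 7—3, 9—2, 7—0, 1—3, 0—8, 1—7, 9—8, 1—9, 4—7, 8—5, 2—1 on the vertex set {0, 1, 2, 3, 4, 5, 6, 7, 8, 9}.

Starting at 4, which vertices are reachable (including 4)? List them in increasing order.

Start at 4.
Its neighbours: 7, 8.
Then their neighbours: 0, 1, 2, 3, 5, 6, 9.
Every vertex is now reached.

0, 1, 2, 3, 4, 5, 6, 7, 8, 9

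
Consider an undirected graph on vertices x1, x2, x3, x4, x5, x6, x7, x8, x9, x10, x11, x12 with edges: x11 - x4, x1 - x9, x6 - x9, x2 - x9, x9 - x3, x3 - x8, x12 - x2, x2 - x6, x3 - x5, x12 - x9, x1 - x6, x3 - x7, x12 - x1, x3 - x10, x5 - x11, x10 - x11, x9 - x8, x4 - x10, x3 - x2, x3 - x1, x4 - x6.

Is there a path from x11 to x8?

Explore from x11.
Distance 1: reach x4, x5, x10.
Distance 2: reach x3, x6.
Distance 3: reach x1, x2, x7, x8, x9.
Found x8.

Yes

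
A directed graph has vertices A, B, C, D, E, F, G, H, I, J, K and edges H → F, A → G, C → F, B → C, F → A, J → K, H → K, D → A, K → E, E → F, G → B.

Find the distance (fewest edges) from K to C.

6

Distance 0: K.
Distance 1: E.
Distance 2: F.
Distance 3: A.
Distance 4: G.
Distance 5: B.
Distance 6: C — contains C.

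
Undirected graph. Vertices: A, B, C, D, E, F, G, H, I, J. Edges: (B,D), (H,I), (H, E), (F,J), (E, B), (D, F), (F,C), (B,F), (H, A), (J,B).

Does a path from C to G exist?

Explore from C.
Distance 1: reach F.
Distance 2: reach B, D, J.
Distance 3: reach E.
Distance 4: reach H.
Distance 5: reach A, I.
The search is exhausted without reaching G; it lies in a different component.

No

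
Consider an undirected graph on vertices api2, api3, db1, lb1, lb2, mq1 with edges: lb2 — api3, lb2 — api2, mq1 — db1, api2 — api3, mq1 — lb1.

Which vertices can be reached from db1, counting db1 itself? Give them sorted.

db1, lb1, mq1

Start at db1.
Its neighbours: mq1.
Then their neighbours: lb1.
Nothing further is reachable.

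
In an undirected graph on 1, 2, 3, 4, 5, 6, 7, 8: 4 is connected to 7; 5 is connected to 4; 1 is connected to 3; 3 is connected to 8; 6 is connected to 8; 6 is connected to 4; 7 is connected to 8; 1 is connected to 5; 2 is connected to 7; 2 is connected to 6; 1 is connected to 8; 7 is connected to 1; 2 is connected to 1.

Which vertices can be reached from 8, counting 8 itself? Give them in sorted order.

Start at 8.
Its neighbours: 1, 3, 6, 7.
Then their neighbours: 2, 4, 5.
Every vertex is now reached.

1, 2, 3, 4, 5, 6, 7, 8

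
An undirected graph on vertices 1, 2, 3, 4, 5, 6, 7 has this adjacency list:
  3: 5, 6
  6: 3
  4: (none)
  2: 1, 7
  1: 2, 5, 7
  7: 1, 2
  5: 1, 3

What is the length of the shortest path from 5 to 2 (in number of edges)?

2

Distance 0: 5.
Distance 1: 1, 3.
Distance 2: 2, 6, 7 — contains 2.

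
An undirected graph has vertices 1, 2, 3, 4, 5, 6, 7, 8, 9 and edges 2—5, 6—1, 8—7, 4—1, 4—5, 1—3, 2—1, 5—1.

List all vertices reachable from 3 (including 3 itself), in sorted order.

Start at 3.
Its neighbours: 1.
Then their neighbours: 2, 4, 5, 6.
Nothing further is reachable.

1, 2, 3, 4, 5, 6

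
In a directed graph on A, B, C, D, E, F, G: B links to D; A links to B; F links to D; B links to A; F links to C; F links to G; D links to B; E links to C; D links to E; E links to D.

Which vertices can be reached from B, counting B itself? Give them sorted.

Start at B.
Its neighbours: A, D.
Then their neighbours: E.
Then next layer: C.
Nothing further is reachable.

A, B, C, D, E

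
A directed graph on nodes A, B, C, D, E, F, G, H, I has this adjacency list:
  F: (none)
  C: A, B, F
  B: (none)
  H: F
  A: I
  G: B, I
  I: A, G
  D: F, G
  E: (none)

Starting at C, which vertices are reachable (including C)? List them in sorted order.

A, B, C, F, G, I

Start at C.
Its neighbours: A, B, F.
Then their neighbours: I.
Then next layer: G.
Nothing further is reachable.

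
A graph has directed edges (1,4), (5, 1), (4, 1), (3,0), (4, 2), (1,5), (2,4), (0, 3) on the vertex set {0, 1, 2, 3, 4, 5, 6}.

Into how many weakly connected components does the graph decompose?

3

From 0: component {0, 3}.
From 1: component {1, 2, 4, 5}.
From 6: component {6}.
That's 3 components.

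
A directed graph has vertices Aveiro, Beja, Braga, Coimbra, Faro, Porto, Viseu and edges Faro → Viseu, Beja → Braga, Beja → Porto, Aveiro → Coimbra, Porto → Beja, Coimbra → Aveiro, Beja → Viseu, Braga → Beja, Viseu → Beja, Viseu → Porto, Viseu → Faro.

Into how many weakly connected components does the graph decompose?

From Aveiro: component {Aveiro, Coimbra}.
From Beja: component {Beja, Braga, Faro, Porto, Viseu}.
That's 2 components.

2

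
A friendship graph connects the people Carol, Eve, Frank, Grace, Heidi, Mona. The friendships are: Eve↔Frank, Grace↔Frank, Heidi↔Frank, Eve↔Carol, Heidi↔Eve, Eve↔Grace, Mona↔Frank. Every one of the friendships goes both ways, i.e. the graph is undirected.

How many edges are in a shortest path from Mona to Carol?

Distance 0: Mona.
Distance 1: Frank.
Distance 2: Eve, Grace, Heidi.
Distance 3: Carol — contains Carol.

3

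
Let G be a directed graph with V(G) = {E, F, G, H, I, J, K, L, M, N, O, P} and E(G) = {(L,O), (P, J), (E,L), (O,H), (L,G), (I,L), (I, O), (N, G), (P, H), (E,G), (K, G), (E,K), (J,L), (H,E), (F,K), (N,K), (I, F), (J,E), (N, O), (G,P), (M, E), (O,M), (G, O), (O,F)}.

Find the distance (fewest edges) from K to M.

3

Distance 0: K.
Distance 1: G.
Distance 2: O, P.
Distance 3: F, H, J, M — contains M.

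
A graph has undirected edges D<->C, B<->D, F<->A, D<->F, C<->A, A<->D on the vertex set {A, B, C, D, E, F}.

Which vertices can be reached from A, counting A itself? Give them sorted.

A, B, C, D, F

Start at A.
Its neighbours: C, D, F.
Then their neighbours: B.
Nothing further is reachable.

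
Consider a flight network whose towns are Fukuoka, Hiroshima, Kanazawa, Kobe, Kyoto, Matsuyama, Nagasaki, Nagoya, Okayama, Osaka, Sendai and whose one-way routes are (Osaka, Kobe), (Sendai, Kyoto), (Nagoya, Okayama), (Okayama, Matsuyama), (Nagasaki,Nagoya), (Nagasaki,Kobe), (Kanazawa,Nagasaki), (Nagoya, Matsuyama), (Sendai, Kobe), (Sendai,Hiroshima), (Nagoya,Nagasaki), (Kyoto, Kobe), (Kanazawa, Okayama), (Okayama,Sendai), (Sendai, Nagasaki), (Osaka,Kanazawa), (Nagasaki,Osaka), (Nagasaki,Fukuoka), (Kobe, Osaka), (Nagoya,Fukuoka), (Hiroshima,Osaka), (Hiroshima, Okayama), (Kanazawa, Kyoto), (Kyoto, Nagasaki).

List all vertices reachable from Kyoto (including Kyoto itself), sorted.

Fukuoka, Hiroshima, Kanazawa, Kobe, Kyoto, Matsuyama, Nagasaki, Nagoya, Okayama, Osaka, Sendai

Start at Kyoto.
Its neighbours: Kobe, Nagasaki.
Then their neighbours: Fukuoka, Nagoya, Osaka.
Then next layer: Kanazawa, Matsuyama, Okayama.
Then next layer: Sendai.
Then next layer: Hiroshima.
Every vertex is now reached.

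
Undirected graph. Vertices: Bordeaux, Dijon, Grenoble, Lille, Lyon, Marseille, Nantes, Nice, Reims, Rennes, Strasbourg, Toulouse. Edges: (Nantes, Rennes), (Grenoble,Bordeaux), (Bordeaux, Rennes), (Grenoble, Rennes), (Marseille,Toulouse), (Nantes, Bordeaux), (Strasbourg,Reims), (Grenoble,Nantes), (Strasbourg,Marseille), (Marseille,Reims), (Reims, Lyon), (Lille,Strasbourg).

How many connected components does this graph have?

4

From Bordeaux: component {Bordeaux, Grenoble, Nantes, Rennes}.
From Dijon: component {Dijon}.
From Lille: component {Lille, Lyon, Marseille, Reims, Strasbourg, Toulouse}.
From Nice: component {Nice}.
That's 4 components.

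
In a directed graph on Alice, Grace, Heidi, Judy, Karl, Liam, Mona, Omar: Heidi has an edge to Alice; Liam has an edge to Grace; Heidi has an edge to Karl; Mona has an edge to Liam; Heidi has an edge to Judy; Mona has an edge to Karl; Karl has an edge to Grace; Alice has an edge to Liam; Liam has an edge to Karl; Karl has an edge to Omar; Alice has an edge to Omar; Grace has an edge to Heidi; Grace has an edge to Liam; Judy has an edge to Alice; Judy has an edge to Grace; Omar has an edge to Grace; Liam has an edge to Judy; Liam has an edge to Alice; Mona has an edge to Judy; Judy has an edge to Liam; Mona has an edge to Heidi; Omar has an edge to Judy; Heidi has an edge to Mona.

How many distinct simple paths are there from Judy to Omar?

Judy→Alice→Liam→Grace→Heidi→Karl→Omar
Judy→Alice→Liam→Grace→Heidi→Mona→Karl→Omar
Judy→Alice→Liam→Karl→Omar
Judy→Alice→Omar
Judy→Grace→Heidi→Alice→Liam→Karl→Omar
Judy→Grace→Heidi→Alice→Omar
Judy→Grace→Heidi→Karl→Omar
Judy→Grace→Heidi→Mona→Karl→Omar
... and 10 more.

18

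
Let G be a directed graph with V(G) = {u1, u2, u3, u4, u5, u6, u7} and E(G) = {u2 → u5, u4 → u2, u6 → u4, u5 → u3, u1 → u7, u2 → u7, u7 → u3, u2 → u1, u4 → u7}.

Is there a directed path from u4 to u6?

No

Explore from u4.
Distance 1: reach u2, u7.
Distance 2: reach u1, u3, u5.
The search from u4 is exhausted; no directed path reaches u6.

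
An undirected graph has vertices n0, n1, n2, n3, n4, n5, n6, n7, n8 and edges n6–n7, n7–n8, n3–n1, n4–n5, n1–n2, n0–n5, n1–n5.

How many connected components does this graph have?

2

From n0: component {n0, n1, n2, n3, n4, n5}.
From n6: component {n6, n7, n8}.
That's 2 components.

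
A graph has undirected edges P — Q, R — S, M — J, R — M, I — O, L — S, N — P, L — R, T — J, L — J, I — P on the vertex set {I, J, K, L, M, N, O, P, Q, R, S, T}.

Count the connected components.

3

From I: component {I, N, O, P, Q}.
From J: component {J, L, M, R, S, T}.
From K: component {K}.
That's 3 components.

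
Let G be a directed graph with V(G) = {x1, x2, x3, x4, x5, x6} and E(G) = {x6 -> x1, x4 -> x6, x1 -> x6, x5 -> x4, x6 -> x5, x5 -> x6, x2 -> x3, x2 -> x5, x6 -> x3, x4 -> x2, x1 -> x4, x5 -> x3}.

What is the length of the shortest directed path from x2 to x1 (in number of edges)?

Distance 0: x2.
Distance 1: x3, x5.
Distance 2: x4, x6.
Distance 3: x1 — contains x1.

3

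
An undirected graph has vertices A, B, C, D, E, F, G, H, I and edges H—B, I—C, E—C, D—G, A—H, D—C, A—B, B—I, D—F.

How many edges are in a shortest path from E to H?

Distance 0: E.
Distance 1: C.
Distance 2: D, I.
Distance 3: B, F, G.
Distance 4: A, H — contains H.

4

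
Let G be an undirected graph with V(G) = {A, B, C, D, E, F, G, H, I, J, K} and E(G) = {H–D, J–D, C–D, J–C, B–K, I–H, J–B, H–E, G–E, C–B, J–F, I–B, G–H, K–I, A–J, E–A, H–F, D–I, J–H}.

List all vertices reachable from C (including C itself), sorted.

A, B, C, D, E, F, G, H, I, J, K

Start at C.
Its neighbours: B, D, J.
Then their neighbours: A, F, H, I, K.
Then next layer: E, G.
Every vertex is now reached.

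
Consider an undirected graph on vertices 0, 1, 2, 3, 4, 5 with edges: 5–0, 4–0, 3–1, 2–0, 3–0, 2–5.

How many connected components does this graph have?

From 0: component {0, 1, 2, 3, 4, 5}.
That's 1 component.

1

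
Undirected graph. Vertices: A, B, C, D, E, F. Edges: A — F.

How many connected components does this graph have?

5

From A: component {A, F}.
From B: component {B}.
From C: component {C}.
From D: component {D}.
From E: component {E}.
That's 5 components.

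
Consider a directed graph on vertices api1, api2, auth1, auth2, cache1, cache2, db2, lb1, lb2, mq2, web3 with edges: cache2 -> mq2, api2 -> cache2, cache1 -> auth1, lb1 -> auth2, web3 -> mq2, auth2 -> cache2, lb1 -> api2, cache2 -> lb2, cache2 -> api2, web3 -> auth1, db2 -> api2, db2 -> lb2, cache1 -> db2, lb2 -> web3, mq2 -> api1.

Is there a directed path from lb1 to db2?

No

Explore from lb1.
Distance 1: reach api2, auth2.
Distance 2: reach cache2.
Distance 3: reach lb2, mq2.
Distance 4: reach api1, web3.
Distance 5: reach auth1.
The search from lb1 is exhausted; no directed path reaches db2.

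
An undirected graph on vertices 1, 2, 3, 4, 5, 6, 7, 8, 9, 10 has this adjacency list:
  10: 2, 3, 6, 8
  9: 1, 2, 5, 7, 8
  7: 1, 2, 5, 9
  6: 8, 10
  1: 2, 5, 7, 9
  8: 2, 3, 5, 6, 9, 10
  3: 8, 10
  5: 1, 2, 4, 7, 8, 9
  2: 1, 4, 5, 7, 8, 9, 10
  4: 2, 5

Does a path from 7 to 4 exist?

Explore from 7.
Distance 1: reach 1, 2, 5, 9.
Distance 2: reach 4, 8, 10.
Found 4.

Yes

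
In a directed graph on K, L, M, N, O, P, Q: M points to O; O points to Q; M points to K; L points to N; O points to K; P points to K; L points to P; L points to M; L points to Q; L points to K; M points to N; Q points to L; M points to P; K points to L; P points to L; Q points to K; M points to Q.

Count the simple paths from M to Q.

6

M→K→L→Q
M→O→K→L→Q
M→O→Q
M→P→K→L→Q
M→P→L→Q
M→Q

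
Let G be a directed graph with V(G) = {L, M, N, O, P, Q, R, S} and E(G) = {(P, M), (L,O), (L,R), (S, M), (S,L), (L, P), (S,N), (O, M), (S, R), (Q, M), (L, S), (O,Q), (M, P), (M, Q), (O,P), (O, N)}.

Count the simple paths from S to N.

S→L→O→N
S→N

2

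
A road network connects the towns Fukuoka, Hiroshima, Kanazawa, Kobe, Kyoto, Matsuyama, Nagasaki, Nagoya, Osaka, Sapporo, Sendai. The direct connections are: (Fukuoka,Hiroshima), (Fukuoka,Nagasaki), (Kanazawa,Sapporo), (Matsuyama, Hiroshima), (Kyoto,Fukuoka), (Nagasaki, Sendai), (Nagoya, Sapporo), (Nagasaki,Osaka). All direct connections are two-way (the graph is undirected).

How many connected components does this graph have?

3

From Fukuoka: component {Fukuoka, Hiroshima, Kyoto, Matsuyama, Nagasaki, Osaka, Sendai}.
From Kanazawa: component {Kanazawa, Nagoya, Sapporo}.
From Kobe: component {Kobe}.
That's 3 components.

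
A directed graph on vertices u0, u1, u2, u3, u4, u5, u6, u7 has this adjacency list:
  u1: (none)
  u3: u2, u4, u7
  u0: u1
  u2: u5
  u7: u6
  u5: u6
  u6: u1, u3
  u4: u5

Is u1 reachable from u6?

Explore from u6.
Distance 1: reach u1, u3.
Found u1.

Yes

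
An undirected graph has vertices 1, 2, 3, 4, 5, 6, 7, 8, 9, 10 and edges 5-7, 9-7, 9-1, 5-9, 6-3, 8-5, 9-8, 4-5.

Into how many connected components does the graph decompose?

From 1: component {1, 4, 5, 7, 8, 9}.
From 2: component {2}.
From 3: component {3, 6}.
From 10: component {10}.
That's 4 components.

4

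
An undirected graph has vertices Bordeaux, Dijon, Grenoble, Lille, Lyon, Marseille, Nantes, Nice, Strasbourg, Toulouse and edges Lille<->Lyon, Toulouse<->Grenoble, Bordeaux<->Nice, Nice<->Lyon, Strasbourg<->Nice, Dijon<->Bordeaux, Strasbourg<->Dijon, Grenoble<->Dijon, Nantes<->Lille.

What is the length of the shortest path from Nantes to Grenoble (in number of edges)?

6

Distance 0: Nantes.
Distance 1: Lille.
Distance 2: Lyon.
Distance 3: Nice.
Distance 4: Bordeaux, Strasbourg.
Distance 5: Dijon.
Distance 6: Grenoble — contains Grenoble.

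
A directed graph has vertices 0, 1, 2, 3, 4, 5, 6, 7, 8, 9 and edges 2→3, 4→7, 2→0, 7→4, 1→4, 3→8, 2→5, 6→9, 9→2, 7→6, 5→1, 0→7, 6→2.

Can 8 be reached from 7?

Explore from 7.
Distance 1: reach 4, 6.
Distance 2: reach 2, 9.
Distance 3: reach 0, 3, 5.
Distance 4: reach 1, 8.
Found 8.

Yes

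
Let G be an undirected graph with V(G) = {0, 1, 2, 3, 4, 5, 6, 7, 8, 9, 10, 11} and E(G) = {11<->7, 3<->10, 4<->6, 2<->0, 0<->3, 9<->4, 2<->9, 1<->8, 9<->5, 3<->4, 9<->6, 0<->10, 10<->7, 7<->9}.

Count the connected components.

From 0: component {0, 2, 3, 4, 5, 6, 7, 9, 10, 11}.
From 1: component {1, 8}.
That's 2 components.

2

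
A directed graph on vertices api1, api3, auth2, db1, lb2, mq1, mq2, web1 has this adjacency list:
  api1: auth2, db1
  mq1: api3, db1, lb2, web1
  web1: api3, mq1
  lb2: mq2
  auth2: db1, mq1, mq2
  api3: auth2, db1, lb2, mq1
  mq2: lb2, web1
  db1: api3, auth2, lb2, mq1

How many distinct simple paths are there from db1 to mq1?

db1→api3→auth2→mq1
db1→api3→auth2→mq2→web1→mq1
db1→api3→lb2→mq2→web1→mq1
db1→api3→mq1
db1→auth2→mq1
db1→auth2→mq2→web1→api3→mq1
db1→auth2→mq2→web1→mq1
db1→lb2→mq2→web1→api3→auth2→mq1
db1→lb2→mq2→web1→api3→mq1
db1→lb2→mq2→web1→mq1
db1→mq1

11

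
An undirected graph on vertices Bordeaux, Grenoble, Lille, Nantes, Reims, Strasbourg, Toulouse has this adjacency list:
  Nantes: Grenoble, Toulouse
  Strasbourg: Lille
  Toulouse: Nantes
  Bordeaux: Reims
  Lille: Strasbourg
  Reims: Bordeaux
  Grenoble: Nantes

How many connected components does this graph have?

From Bordeaux: component {Bordeaux, Reims}.
From Grenoble: component {Grenoble, Nantes, Toulouse}.
From Lille: component {Lille, Strasbourg}.
That's 3 components.

3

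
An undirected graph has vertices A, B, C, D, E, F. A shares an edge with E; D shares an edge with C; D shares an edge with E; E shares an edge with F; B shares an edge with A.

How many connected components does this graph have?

1

From A: component {A, B, C, D, E, F}.
That's 1 component.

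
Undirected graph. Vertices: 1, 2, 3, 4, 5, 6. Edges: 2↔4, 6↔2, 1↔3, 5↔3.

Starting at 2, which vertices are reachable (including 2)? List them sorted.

Start at 2.
Its neighbours: 4, 6.
Nothing further is reachable.

2, 4, 6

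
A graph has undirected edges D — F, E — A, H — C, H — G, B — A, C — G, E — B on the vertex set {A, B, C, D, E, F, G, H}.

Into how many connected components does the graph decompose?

From A: component {A, B, E}.
From C: component {C, G, H}.
From D: component {D, F}.
That's 3 components.

3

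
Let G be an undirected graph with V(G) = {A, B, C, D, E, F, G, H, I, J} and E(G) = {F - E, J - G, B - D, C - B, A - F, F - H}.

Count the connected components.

4

From A: component {A, E, F, H}.
From B: component {B, C, D}.
From G: component {G, J}.
From I: component {I}.
That's 4 components.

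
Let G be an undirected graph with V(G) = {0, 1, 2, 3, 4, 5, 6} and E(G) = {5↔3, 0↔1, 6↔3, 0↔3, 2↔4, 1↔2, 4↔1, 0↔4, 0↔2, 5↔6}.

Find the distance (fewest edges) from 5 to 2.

3

Distance 0: 5.
Distance 1: 3, 6.
Distance 2: 0.
Distance 3: 1, 2, 4 — contains 2.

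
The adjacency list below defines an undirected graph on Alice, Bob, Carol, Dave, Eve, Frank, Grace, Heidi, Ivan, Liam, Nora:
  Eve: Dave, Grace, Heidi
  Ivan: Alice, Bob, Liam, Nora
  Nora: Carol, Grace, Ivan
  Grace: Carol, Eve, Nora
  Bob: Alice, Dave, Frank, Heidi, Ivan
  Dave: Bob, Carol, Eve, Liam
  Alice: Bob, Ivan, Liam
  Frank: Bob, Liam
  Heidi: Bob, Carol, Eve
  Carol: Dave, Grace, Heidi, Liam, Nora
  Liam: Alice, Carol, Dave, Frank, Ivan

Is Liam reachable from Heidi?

Explore from Heidi.
Distance 1: reach Bob, Carol, Eve.
Distance 2: reach Alice, Dave, Frank, Grace, Ivan, Liam, Nora.
Found Liam.

Yes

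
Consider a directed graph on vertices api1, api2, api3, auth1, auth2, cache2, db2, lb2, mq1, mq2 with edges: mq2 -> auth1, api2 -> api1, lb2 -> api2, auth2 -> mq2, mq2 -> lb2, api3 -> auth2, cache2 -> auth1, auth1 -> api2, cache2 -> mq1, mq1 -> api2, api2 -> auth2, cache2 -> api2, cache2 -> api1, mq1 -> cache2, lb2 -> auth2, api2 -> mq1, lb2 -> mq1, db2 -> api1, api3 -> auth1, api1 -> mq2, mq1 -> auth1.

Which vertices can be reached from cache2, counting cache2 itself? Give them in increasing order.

api1, api2, auth1, auth2, cache2, lb2, mq1, mq2

Start at cache2.
Its neighbours: api1, api2, auth1, mq1.
Then their neighbours: auth2, mq2.
Then next layer: lb2.
Nothing further is reachable.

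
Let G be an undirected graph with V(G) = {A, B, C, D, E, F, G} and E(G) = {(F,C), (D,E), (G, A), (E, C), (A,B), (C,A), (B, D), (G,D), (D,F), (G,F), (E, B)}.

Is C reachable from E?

Yes

Explore from E.
Distance 1: reach B, C, D.
Found C.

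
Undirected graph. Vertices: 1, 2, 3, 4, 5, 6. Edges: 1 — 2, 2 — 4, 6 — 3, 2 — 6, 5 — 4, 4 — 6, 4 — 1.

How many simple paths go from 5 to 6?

5–4–1–2–6
5–4–2–6
5–4–6

3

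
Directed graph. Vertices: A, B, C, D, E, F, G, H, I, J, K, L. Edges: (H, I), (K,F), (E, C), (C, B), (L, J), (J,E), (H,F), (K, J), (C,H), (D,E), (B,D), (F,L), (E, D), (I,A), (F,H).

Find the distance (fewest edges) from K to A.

Distance 0: K.
Distance 1: F, J.
Distance 2: E, H, L.
Distance 3: C, D, I.
Distance 4: A, B — contains A.

4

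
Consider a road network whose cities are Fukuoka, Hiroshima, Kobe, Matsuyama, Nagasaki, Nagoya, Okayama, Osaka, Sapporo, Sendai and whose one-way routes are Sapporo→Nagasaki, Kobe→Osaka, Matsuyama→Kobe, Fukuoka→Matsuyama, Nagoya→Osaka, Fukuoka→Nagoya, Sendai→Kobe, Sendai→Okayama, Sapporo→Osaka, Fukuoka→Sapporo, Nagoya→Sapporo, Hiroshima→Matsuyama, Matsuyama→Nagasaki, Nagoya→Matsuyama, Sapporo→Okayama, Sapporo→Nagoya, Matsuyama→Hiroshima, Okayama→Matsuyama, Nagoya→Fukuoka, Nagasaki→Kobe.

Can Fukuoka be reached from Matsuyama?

No

Explore from Matsuyama.
Distance 1: reach Hiroshima, Kobe, Nagasaki.
Distance 2: reach Osaka.
The search from Matsuyama is exhausted; no directed path reaches Fukuoka.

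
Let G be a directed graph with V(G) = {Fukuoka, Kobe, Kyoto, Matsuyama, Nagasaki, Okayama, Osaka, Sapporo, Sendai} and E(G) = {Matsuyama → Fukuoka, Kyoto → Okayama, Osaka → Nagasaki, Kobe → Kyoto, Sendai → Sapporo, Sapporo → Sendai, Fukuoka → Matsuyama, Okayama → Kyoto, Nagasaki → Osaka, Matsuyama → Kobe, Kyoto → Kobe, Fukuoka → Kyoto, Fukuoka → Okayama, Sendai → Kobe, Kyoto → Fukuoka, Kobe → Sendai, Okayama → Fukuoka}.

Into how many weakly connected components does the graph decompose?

2

From Fukuoka: component {Fukuoka, Kobe, Kyoto, Matsuyama, Okayama, Sapporo, Sendai}.
From Nagasaki: component {Nagasaki, Osaka}.
That's 2 components.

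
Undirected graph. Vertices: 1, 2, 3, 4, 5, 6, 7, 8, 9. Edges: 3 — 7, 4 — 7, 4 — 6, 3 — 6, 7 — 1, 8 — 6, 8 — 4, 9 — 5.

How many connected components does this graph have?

3

From 1: component {1, 3, 4, 6, 7, 8}.
From 2: component {2}.
From 5: component {5, 9}.
That's 3 components.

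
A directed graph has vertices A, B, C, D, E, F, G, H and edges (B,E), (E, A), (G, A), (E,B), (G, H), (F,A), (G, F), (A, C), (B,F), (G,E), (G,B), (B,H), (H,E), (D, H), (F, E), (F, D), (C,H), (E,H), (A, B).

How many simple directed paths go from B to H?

B→E→A→C→H
B→E→H
B→F→A→C→H
B→F→D→H
B→F→E→A→C→H
B→F→E→H
B→H

7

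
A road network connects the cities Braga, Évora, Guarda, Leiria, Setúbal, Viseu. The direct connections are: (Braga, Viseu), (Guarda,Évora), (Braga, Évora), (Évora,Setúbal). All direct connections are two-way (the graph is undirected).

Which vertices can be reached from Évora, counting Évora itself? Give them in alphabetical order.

Braga, Évora, Guarda, Setúbal, Viseu

Start at Évora.
Its neighbours: Braga, Guarda, Setúbal.
Then their neighbours: Viseu.
Nothing further is reachable.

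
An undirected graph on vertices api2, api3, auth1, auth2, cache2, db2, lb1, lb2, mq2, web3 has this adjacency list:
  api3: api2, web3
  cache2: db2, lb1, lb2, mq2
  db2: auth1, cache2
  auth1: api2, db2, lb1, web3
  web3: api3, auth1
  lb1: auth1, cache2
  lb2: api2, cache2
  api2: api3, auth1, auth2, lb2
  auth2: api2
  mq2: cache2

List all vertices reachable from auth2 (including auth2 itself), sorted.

Start at auth2.
Its neighbours: api2.
Then their neighbours: api3, auth1, lb2.
Then next layer: cache2, db2, lb1, web3.
Then next layer: mq2.
Every vertex is now reached.

api2, api3, auth1, auth2, cache2, db2, lb1, lb2, mq2, web3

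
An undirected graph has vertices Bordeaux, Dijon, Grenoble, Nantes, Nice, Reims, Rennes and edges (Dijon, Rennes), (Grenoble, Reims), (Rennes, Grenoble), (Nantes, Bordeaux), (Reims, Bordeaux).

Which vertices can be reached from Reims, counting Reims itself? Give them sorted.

Start at Reims.
Its neighbours: Bordeaux, Grenoble.
Then their neighbours: Nantes, Rennes.
Then next layer: Dijon.
Nothing further is reachable.

Bordeaux, Dijon, Grenoble, Nantes, Reims, Rennes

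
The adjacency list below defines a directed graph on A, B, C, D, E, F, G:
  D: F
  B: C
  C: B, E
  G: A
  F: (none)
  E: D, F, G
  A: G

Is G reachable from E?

Explore from E.
Distance 1: reach D, F, G.
Found G.

Yes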